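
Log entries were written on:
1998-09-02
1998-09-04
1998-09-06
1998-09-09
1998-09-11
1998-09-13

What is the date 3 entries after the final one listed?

1998-09-20

Every event lands on a Wednesday or Friday or Sunday (gaps cycle 2, 2, 3, 2, 2).
So the schedule is: every Wednesday, Friday and Sunday.
The following Wednesday is 1998-09-16.
Next Friday: 1998-09-18.
Next Sunday: 1998-09-20.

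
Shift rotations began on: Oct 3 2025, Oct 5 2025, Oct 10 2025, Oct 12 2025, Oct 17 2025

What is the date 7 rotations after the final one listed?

Nov 9 2025

Gaps: 2, 5, 2, 5 days — not constant, but cyclic with period 2.
The events fall on every Friday and Sunday.
The following Sunday is Oct 19 2025.
The following Friday is Oct 24 2025.
The following Sunday is Oct 26 2025.
The following Friday is Oct 31 2025.
The following Sunday is Nov 2 2025.
Next Friday: Nov 7 2025.
The following Sunday is Nov 9 2025.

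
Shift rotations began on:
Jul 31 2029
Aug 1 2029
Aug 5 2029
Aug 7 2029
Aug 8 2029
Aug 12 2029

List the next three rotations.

Aug 14 2029, Aug 15 2029, Aug 19 2029

Every event lands on a Tuesday or Wednesday or Sunday (gaps cycle 1, 4, 2, 1, 4).
So the schedule is: every Tuesday, Wednesday and Sunday.
Next Tuesday: Aug 14 2029.
Next Wednesday: Aug 15 2029.
The following Sunday is Aug 19 2029.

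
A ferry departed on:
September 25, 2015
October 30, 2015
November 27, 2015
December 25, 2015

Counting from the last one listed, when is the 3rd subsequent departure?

March 25, 2016

All Fridays; the gaps (35, 28, 28) vary with month length.
This is the last Friday of each month.
January 2016 ends with Friday January 29, 2016.
February 2016 ends with Friday February 26, 2016.
Last Friday of March 2016: March 25, 2016.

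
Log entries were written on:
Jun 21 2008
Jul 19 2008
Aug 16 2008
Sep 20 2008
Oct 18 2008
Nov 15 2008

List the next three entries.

Dec 20 2008, Jan 17 2009, Feb 21 2009

All dates are Saturdays, 28, 28, 35, 28, 28 days apart.
Specifically, the 3rd Saturday of each month.
3rd Saturday of December 2008: Dec 20 2008.
3rd Saturday of January 2009: Jan 17 2009.
3rd Saturday of February 2009: Feb 21 2009.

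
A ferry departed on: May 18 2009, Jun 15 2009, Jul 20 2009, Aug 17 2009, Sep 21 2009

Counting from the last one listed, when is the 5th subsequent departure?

Feb 15 2010

All dates are Mondays, 28, 35, 28, 35 days apart.
Specifically, the 3rd Monday of each month.
October 2009 — 3rd Monday is Oct 19 2009.
November 2009 — 3rd Monday is Nov 16 2009.
3rd Monday of December 2009: Dec 21 2009.
3rd Monday of January 2010: Jan 18 2010.
3rd Monday of February 2010: Feb 15 2010.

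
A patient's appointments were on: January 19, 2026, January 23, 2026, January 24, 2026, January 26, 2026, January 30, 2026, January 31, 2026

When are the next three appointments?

February 2, 2026; February 6, 2026; February 7, 2026

The gap pattern 4, 1, 2, 4, 1 repeats every 3 events.
These are the Mondays, Fridays and Saturdays of each week.
The following Monday is February 2, 2026.
The following Friday is February 6, 2026.
Next Saturday: February 7, 2026.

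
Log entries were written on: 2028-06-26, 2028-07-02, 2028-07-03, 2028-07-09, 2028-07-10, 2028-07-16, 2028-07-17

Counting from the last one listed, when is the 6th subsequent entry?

Every event lands on a Monday or Sunday (gaps cycle 6, 1, 6, 1, 6, 1).
So the schedule is: every Monday and Sunday.
Next Sunday: 2028-07-23.
Next Monday: 2028-07-24.
The following Sunday is 2028-07-30.
The following Monday is 2028-07-31.
The following Sunday is 2028-08-06.
Next Monday: 2028-08-07.

2028-08-07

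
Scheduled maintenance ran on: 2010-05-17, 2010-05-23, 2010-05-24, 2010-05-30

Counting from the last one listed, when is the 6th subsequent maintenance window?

The gap pattern 6, 1, 6 repeats every 2 events.
These are the Mondays and Sundays of each week.
The following Monday is 2010-05-31.
The following Sunday is 2010-06-06.
The following Monday is 2010-06-07.
The following Sunday is 2010-06-13.
Next Monday: 2010-06-14.
Next Sunday: 2010-06-20.

2010-06-20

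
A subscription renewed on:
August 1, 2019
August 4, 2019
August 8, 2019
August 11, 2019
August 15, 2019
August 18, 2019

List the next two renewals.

The gap pattern 3, 4, 3, 4, 3 repeats every 2 events.
These are the Thursdays and Sundays of each week.
Next Thursday: August 22, 2019.
Next Sunday: August 25, 2019.

August 22, 2019; August 25, 2019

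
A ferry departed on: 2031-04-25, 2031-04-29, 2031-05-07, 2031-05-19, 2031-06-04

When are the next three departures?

Intervals are 4, 8, 12, 16 days — an arithmetic progression with common difference 4.
Next gap: 20 days. 2031-06-04 + 20 days = 2031-06-24.
Next gap: 24 days. 2031-06-24 + 24 days = 2031-07-18.
Next gap: 28 days. 2031-07-18 + 28 days = 2031-08-15.

2031-06-24, 2031-07-18, 2031-08-15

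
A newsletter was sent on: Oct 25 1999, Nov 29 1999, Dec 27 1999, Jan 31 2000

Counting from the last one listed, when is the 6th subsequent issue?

These are Mondays with 35, 28, 35-day gaps.
Each is the final Monday of its month — Nov 29 1999 is past the 28th, so '4th Monday' doesn't fit.
February 2000 ends with Monday Feb 28 2000.
Last Monday of March 2000: Mar 27 2000.
April 2000 ends with Monday Apr 24 2000.
Last Monday of May 2000: May 29 2000.
June 2000 ends with Monday Jun 26 2000.
July 2000 ends with Monday Jul 31 2000.

Jul 31 2000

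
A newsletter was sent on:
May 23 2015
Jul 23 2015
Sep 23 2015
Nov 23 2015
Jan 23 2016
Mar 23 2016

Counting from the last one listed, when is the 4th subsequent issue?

Each date is the 23rd; the gaps (61, 62, 61, 61, 60) track the month lengths.
The rule is the 23rd of every 2 months.
Next: May 2016 → May 23 2016.
July 2016: Jul 23 2016.
Next: September 2016 → Sep 23 2016.
Next: November 2016 → Nov 23 2016.

Nov 23 2016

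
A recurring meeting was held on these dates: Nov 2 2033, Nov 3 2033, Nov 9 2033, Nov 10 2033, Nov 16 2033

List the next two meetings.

Gaps: 1, 6, 1, 6 days — not constant, but cyclic with period 2.
The events fall on every Wednesday and Thursday.
Next Thursday: Nov 17 2033.
Next Wednesday: Nov 23 2033.

Nov 17 2033, Nov 23 2033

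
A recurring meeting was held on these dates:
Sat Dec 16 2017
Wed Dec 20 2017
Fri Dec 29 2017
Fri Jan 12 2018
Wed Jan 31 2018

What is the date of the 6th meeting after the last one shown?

Intervals are 4, 9, 14, 19 days — an arithmetic progression with common difference 5.
Next gap: 24 days. Wed Jan 31 2018 + 24 days = Sat Feb 24 2018.
Next gap: 29 days. Sat Feb 24 2018 + 29 days = Sun Mar 25 2018.
Next gap: 34 days. Sun Mar 25 2018 + 34 days = Sat Apr 28 2018.
Next gap: 39 days. Sat Apr 28 2018 + 39 days = Wed Jun 6 2018.
Next gap: 44 days. Wed Jun 6 2018 + 44 days = Fri Jul 20 2018.
Next gap: 49 days. Fri Jul 20 2018 + 49 days = Fri Sep 7 2018.

Fri Sep 7 2018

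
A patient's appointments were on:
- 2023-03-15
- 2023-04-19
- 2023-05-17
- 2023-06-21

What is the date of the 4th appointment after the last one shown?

Gaps: 35, 28, 35 days — a mix of 28 and 35. Every date is a Wednesday.
Each is the 3rd Wednesday of its month.
3rd Wednesday of July 2023: 2023-07-19.
August 2023 — 3rd Wednesday is 2023-08-16.
September 2023 — 3rd Wednesday is 2023-09-20.
October 2023 — 3rd Wednesday is 2023-10-18.

2023-10-18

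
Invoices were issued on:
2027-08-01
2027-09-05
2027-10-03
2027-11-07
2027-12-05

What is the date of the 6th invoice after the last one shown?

2028-06-04

These are Sundays at 28- or 35-day spacing (35, 28, 35, 28).
The pattern: 1st Sunday of the month.
January 2028 — 1st Sunday is 2028-01-02.
February 2028 — 1st Sunday is 2028-02-06.
March 2028 — 1st Sunday is 2028-03-05.
April 2028 — 1st Sunday is 2028-04-02.
May 2028 — 1st Sunday is 2028-05-07.
June 2028 — 1st Sunday is 2028-06-04.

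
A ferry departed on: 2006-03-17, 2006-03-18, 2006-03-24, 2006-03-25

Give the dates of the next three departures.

Gaps: 1, 6, 1 days — not constant, but cyclic with period 2.
The events fall on every Friday and Saturday.
The following Friday is 2006-03-31.
The following Saturday is 2006-04-01.
Next Friday: 2006-04-07.

2006-03-31, 2006-04-01, 2006-04-07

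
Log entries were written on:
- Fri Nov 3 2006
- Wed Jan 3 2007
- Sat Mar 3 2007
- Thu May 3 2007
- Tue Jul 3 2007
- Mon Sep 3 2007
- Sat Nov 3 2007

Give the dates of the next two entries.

Thu Jan 3 2008, Mon Mar 3 2008

Gaps: 61, 59, 61, 61, 62, 61 days — not constant. Every event is on the 3rd of the month.
Pattern: the 3rd of every 2 months.
Next: January 2008 → Thu Jan 3 2008.
Next: March 2008 → Mon Mar 3 2008.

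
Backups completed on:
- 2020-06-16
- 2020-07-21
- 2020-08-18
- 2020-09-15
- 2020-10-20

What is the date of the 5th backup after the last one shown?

These are Tuesdays at 28- or 35-day spacing (35, 28, 28, 35).
The pattern: 3rd Tuesday of the month.
November 2020 — 3rd Tuesday is 2020-11-17.
December 2020 — 3rd Tuesday is 2020-12-15.
January 2021 — 3rd Tuesday is 2021-01-19.
3rd Tuesday of February 2021: 2021-02-16.
3rd Tuesday of March 2021: 2021-03-16.

2021-03-16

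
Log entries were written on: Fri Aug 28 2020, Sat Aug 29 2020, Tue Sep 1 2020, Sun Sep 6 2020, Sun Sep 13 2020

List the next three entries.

The spacing grows by 2 each time: 1, 3, 5, 7 days.
Next gap: 9 days. Sun Sep 13 2020 + 9 days = Tue Sep 22 2020.
Next gap: 11 days. Tue Sep 22 2020 + 11 days = Sat Oct 3 2020.
Next gap: 13 days. Sat Oct 3 2020 + 13 days = Fri Oct 16 2020.

Tue Sep 22 2020, Sat Oct 3 2020, Fri Oct 16 2020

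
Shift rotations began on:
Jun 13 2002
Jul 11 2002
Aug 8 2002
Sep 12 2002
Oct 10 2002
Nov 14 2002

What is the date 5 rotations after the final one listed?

Apr 10 2003

Gaps: 28, 28, 35, 28, 35 days — a mix of 28 and 35. Every date is a Thursday.
Each is the 2nd Thursday of its month.
December 2002 — 2nd Thursday is Dec 12 2002.
January 2003 — 2nd Thursday is Jan 9 2003.
2nd Thursday of February 2003: Feb 13 2003.
2nd Thursday of March 2003: Mar 13 2003.
April 2003 — 2nd Thursday is Apr 10 2003.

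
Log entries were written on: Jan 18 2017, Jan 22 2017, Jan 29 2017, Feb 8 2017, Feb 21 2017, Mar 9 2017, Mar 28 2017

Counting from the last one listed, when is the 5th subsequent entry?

Aug 15 2017

Gaps: 4, 7, 10, 13, 16, 19 days — each gap is 3 larger than the previous one.
Next gap: 22 days. Mar 28 2017 + 22 days = Apr 19 2017.
Next gap: 25 days. Apr 19 2017 + 25 days = May 14 2017.
Next gap: 28 days. May 14 2017 + 28 days = Jun 11 2017.
Next gap: 31 days. Jun 11 2017 + 31 days = Jul 12 2017.
Next gap: 34 days. Jul 12 2017 + 34 days = Aug 15 2017.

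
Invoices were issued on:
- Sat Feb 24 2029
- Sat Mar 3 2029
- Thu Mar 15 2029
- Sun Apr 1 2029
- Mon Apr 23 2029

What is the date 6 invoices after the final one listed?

Sun Dec 16 2029

Intervals are 7, 12, 17, 22 days — an arithmetic progression with common difference 5.
Next gap: 27 days. Mon Apr 23 2029 + 27 days = Sun May 20 2029.
Next gap: 32 days. Sun May 20 2029 + 32 days = Thu Jun 21 2029.
Next gap: 37 days. Thu Jun 21 2029 + 37 days = Sat Jul 28 2029.
Next gap: 42 days. Sat Jul 28 2029 + 42 days = Sat Sep 8 2029.
Next gap: 47 days. Sat Sep 8 2029 + 47 days = Thu Oct 25 2029.
Next gap: 52 days. Thu Oct 25 2029 + 52 days = Sun Dec 16 2029.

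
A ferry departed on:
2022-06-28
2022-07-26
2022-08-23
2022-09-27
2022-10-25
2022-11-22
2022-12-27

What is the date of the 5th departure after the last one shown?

2023-05-23

Gaps: 28, 28, 35, 28, 28, 35 days — a mix of 28 and 35. Every date is a Tuesday.
Each is the 4th Tuesday of its month.
January 2023 — 4th Tuesday is 2023-01-24.
February 2023 — 4th Tuesday is 2023-02-28.
4th Tuesday of March 2023: 2023-03-28.
4th Tuesday of April 2023: 2023-04-25.
May 2023 — 4th Tuesday is 2023-05-23.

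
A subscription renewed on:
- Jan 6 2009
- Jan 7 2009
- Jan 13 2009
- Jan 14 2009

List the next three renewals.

Jan 20 2009, Jan 21 2009, Jan 27 2009

Every event lands on a Tuesday or Wednesday (gaps cycle 1, 6, 1).
So the schedule is: every Tuesday and Wednesday.
Next Tuesday: Jan 20 2009.
Next Wednesday: Jan 21 2009.
The following Tuesday is Jan 27 2009.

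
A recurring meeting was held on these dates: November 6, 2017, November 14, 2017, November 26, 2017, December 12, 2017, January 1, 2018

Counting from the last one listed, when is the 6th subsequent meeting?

July 24, 2018

Gaps: 8, 12, 16, 20 days — each gap is 4 larger than the previous one.
Next gap: 24 days. January 1, 2018 + 24 days = January 25, 2018.
Next gap: 28 days. January 25, 2018 + 28 days = February 22, 2018.
Next gap: 32 days. February 22, 2018 + 32 days = March 26, 2018.
Next gap: 36 days. March 26, 2018 + 36 days = May 1, 2018.
Next gap: 40 days. May 1, 2018 + 40 days = June 10, 2018.
Next gap: 44 days. June 10, 2018 + 44 days = July 24, 2018.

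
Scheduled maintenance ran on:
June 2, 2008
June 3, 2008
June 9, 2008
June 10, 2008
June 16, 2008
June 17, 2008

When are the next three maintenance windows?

June 23, 2008; June 24, 2008; June 30, 2008

The gap pattern 1, 6, 1, 6, 1 repeats every 2 events.
These are the Mondays and Tuesdays of each week.
The following Monday is June 23, 2008.
The following Tuesday is June 24, 2008.
Next Monday: June 30, 2008.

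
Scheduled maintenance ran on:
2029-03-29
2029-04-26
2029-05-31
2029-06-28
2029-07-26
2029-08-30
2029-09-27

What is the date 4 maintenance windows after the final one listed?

All Thursdays; the gaps (28, 35, 28, 28, 35, 28) vary with month length.
This is the last Thursday of each month.
October 2029 ends with Thursday 2029-10-25.
Last Thursday of November 2029: 2029-11-29.
Last Thursday of December 2029: 2029-12-27.
January 2030 ends with Thursday 2030-01-31.

2030-01-31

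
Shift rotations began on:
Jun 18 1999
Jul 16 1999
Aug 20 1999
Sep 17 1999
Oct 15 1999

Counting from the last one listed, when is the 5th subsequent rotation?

Mar 17 2000

These are Fridays at 28- or 35-day spacing (28, 35, 28, 28).
The pattern: 3rd Friday of the month.
3rd Friday of November 1999: Nov 19 1999.
December 1999 — 3rd Friday is Dec 17 1999.
3rd Friday of January 2000: Jan 21 2000.
3rd Friday of February 2000: Feb 18 2000.
March 2000 — 3rd Friday is Mar 17 2000.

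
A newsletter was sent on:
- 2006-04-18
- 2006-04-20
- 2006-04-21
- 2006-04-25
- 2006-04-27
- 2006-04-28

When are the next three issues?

The gap pattern 2, 1, 4, 2, 1 repeats every 3 events.
These are the Tuesdays, Thursdays and Fridays of each week.
Next Tuesday: 2006-05-02.
The following Thursday is 2006-05-04.
The following Friday is 2006-05-05.

2006-05-02, 2006-05-04, 2006-05-05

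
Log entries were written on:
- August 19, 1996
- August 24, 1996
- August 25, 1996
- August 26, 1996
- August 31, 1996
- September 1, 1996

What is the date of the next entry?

The gap pattern 5, 1, 1, 5, 1 repeats every 3 events.
These are the Mondays, Saturdays and Sundays of each week.
The following Monday is September 2, 1996.

September 2, 1996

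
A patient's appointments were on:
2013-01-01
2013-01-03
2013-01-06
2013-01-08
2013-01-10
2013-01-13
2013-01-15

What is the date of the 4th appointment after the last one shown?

Gaps: 2, 3, 2, 2, 3, 2 days — not constant, but cyclic with period 3.
The events fall on every Tuesday, Thursday and Sunday.
The following Thursday is 2013-01-17.
Next Sunday: 2013-01-20.
The following Tuesday is 2013-01-22.
The following Thursday is 2013-01-24.

2013-01-24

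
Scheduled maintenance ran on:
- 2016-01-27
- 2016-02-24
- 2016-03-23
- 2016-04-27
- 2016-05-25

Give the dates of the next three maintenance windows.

2016-06-22, 2016-07-27, 2016-08-24

These are Wednesdays at 28- or 35-day spacing (28, 28, 35, 28).
The pattern: 4th Wednesday of the month.
4th Wednesday of June 2016: 2016-06-22.
4th Wednesday of July 2016: 2016-07-27.
4th Wednesday of August 2016: 2016-08-24.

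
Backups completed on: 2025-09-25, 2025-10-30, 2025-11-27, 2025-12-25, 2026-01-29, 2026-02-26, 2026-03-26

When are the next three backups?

2026-04-30, 2026-05-28, 2026-06-25

These are Thursdays with 35, 28, 28, 35, 28, 28-day gaps.
Each is the final Thursday of its month — 2025-10-30 is past the 28th, so '4th Thursday' doesn't fit.
April 2026 ends with Thursday 2026-04-30.
Last Thursday of May 2026: 2026-05-28.
June 2026 ends with Thursday 2026-06-25.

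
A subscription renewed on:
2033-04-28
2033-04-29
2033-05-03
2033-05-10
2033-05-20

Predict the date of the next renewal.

2033-06-02

Intervals are 1, 4, 7, 10 days — an arithmetic progression with common difference 3.
Next gap: 13 days. 2033-05-20 + 13 days = 2033-06-02.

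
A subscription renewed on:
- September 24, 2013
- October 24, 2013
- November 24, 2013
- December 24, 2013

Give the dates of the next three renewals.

January 24, 2014; February 24, 2014; March 24, 2014

The day-of-month is always 24 (30, 31, 30 days between events).
So this recurs on the 24th of each month.
Next: January 2014 → January 24, 2014.
Next: February 2014 → February 24, 2014.
March 2014: March 24, 2014.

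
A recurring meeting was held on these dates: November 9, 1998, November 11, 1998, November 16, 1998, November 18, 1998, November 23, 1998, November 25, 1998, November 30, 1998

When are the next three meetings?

December 2, 1998; December 7, 1998; December 9, 1998

Gaps: 2, 5, 2, 5, 2, 5 days — not constant, but cyclic with period 2.
The events fall on every Monday and Wednesday.
Next Wednesday: December 2, 1998.
The following Monday is December 7, 1998.
Next Wednesday: December 9, 1998.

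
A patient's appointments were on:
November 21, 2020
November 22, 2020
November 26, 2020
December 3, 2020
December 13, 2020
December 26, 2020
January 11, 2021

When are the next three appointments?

The spacing grows by 3 each time: 1, 4, 7, 10, 13, 16 days.
Next gap: 19 days. January 11, 2021 + 19 days = January 30, 2021.
Next gap: 22 days. January 30, 2021 + 22 days = February 21, 2021.
Next gap: 25 days. February 21, 2021 + 25 days = March 18, 2021.

January 30, 2021; February 21, 2021; March 18, 2021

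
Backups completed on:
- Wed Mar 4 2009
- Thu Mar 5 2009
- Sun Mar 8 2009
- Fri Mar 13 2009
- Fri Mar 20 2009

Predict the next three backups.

Sun Mar 29 2009, Thu Apr 9 2009, Wed Apr 22 2009

The spacing grows by 2 each time: 1, 3, 5, 7 days.
Next gap: 9 days. Fri Mar 20 2009 + 9 days = Sun Mar 29 2009.
Next gap: 11 days. Sun Mar 29 2009 + 11 days = Thu Apr 9 2009.
Next gap: 13 days. Thu Apr 9 2009 + 13 days = Wed Apr 22 2009.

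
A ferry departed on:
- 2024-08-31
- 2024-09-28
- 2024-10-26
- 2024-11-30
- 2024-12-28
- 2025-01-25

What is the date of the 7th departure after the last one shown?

Every date is a Saturday; gaps 28, 28, 35, 28, 28 days.
Each is the last Saturday of its month (at least one falls on the 29th or later, ruling out '4th Saturday').
Last Saturday of February 2025: 2025-02-22.
March 2025 ends with Saturday 2025-03-29.
April 2025 ends with Saturday 2025-04-26.
May 2025 ends with Saturday 2025-05-31.
Last Saturday of June 2025: 2025-06-28.
July 2025 ends with Saturday 2025-07-26.
August 2025 ends with Saturday 2025-08-30.

2025-08-30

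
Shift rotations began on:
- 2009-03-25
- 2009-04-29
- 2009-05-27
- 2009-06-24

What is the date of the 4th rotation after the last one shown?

Every date is a Wednesday; gaps 35, 28, 28 days.
Each is the last Wednesday of its month (at least one falls on the 29th or later, ruling out '4th Wednesday').
July 2009 ends with Wednesday 2009-07-29.
Last Wednesday of August 2009: 2009-08-26.
Last Wednesday of September 2009: 2009-09-30.
Last Wednesday of October 2009: 2009-10-28.

2009-10-28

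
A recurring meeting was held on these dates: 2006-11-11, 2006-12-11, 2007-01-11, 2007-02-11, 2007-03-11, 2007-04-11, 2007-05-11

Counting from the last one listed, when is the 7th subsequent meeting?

2007-12-11

The day-of-month is always 11 (30, 31, 31, 28, 31, 30 days between events).
So this recurs on the 11th of each month.
Next: June 2007 → 2007-06-11.
Next: July 2007 → 2007-07-11.
Next: August 2007 → 2007-08-11.
Next: September 2007 → 2007-09-11.
October 2007: 2007-10-11.
November 2007: 2007-11-11.
Next: December 2007 → 2007-12-11.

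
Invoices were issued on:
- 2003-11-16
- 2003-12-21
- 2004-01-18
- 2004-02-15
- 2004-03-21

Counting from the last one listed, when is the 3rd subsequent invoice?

All dates are Sundays, 35, 28, 28, 35 days apart.
Specifically, the 3rd Sunday of each month.
3rd Sunday of April 2004: 2004-04-18.
May 2004 — 3rd Sunday is 2004-05-16.
June 2004 — 3rd Sunday is 2004-06-20.

2004-06-20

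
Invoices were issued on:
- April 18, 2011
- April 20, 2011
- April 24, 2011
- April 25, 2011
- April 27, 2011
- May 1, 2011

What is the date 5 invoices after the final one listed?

May 11, 2011

Gaps: 2, 4, 1, 2, 4 days — not constant, but cyclic with period 3.
The events fall on every Monday, Wednesday and Sunday.
The following Monday is May 2, 2011.
The following Wednesday is May 4, 2011.
Next Sunday: May 8, 2011.
The following Monday is May 9, 2011.
Next Wednesday: May 11, 2011.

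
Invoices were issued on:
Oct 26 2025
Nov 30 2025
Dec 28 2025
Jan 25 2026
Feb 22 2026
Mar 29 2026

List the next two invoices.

Every date is a Sunday; gaps 35, 28, 28, 28, 35 days.
Each is the last Sunday of its month (at least one falls on the 29th or later, ruling out '4th Sunday').
Last Sunday of April 2026: Apr 26 2026.
Last Sunday of May 2026: May 31 2026.

Apr 26 2026, May 31 2026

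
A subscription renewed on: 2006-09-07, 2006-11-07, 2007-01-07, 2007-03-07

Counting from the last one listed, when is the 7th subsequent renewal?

2008-05-07

The day-of-month is always 7 (61, 61, 59 days between events).
So this recurs on the 7th of every 2 months.
May 2007: 2007-05-07.
Next: July 2007 → 2007-07-07.
Next: September 2007 → 2007-09-07.
November 2007: 2007-11-07.
January 2008: 2008-01-07.
March 2008: 2008-03-07.
May 2008: 2008-05-07.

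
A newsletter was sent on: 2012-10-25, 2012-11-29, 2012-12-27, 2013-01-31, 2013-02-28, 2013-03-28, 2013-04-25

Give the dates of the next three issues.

2013-05-30, 2013-06-27, 2013-07-25

Every date is a Thursday; gaps 35, 28, 35, 28, 28, 28 days.
Each is the last Thursday of its month (at least one falls on the 29th or later, ruling out '4th Thursday').
May 2013 ends with Thursday 2013-05-30.
Last Thursday of June 2013: 2013-06-27.
Last Thursday of July 2013: 2013-07-25.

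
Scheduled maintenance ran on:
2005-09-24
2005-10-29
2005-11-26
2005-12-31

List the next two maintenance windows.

All Saturdays; the gaps (35, 28, 35) vary with month length.
This is the last Saturday of each month.
Last Saturday of January 2006: 2006-01-28.
February 2006 ends with Saturday 2006-02-25.

2006-01-28, 2006-02-25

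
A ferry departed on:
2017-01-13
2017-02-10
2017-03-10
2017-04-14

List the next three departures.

2017-05-12, 2017-06-09, 2017-07-14

These are Fridays at 28- or 35-day spacing (28, 28, 35).
The pattern: 2nd Friday of the month.
2nd Friday of May 2017: 2017-05-12.
June 2017 — 2nd Friday is 2017-06-09.
2nd Friday of July 2017: 2017-07-14.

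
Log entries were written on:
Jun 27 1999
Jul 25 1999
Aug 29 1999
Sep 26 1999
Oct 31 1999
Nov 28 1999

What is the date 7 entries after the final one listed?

Jun 25 2000

Every date is a Sunday; gaps 28, 35, 28, 35, 28 days.
Each is the last Sunday of its month (at least one falls on the 29th or later, ruling out '4th Sunday').
Last Sunday of December 1999: Dec 26 1999.
Last Sunday of January 2000: Jan 30 2000.
Last Sunday of February 2000: Feb 27 2000.
Last Sunday of March 2000: Mar 26 2000.
April 2000 ends with Sunday Apr 30 2000.
May 2000 ends with Sunday May 28 2000.
Last Sunday of June 2000: Jun 25 2000.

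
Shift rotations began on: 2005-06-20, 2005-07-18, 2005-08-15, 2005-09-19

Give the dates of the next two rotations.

These are Mondays at 28- or 35-day spacing (28, 28, 35).
The pattern: 3rd Monday of the month.
October 2005 — 3rd Monday is 2005-10-17.
November 2005 — 3rd Monday is 2005-11-21.

2005-10-17, 2005-11-21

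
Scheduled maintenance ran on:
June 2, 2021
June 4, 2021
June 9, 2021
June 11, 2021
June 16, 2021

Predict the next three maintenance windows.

June 18, 2021; June 23, 2021; June 25, 2021

Every event lands on a Wednesday or Friday (gaps cycle 2, 5, 2, 5).
So the schedule is: every Wednesday and Friday.
Next Friday: June 18, 2021.
Next Wednesday: June 23, 2021.
The following Friday is June 25, 2021.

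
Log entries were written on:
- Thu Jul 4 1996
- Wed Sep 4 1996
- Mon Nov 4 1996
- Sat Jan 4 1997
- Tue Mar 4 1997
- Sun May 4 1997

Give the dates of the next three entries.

Gaps: 62, 61, 61, 59, 61 days — not constant. Every event is on the 4th of the month.
Pattern: the 4th of every 2 months.
July 1997: Fri Jul 4 1997.
Next: September 1997 → Thu Sep 4 1997.
Next: November 1997 → Tue Nov 4 1997.

Fri Jul 4 1997, Thu Sep 4 1997, Tue Nov 4 1997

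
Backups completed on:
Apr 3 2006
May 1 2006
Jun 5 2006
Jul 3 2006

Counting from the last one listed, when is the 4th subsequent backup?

Nov 6 2006

All dates are Mondays, 28, 35, 28 days apart.
Specifically, the 1st Monday of each month.
1st Monday of August 2006: Aug 7 2006.
1st Monday of September 2006: Sep 4 2006.
October 2006 — 1st Monday is Oct 2 2006.
1st Monday of November 2006: Nov 6 2006.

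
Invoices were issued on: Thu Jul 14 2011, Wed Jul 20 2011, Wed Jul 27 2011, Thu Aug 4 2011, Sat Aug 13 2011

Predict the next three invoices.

Intervals are 6, 7, 8, 9 days — an arithmetic progression with common difference 1.
Next gap: 10 days. Sat Aug 13 2011 + 10 days = Tue Aug 23 2011.
Next gap: 11 days. Tue Aug 23 2011 + 11 days = Sat Sep 3 2011.
Next gap: 12 days. Sat Sep 3 2011 + 12 days = Thu Sep 15 2011.

Tue Aug 23 2011, Sat Sep 3 2011, Thu Sep 15 2011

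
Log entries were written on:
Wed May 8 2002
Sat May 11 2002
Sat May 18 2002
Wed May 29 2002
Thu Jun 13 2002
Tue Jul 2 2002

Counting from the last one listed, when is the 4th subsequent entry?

The spacing grows by 4 each time: 3, 7, 11, 15, 19 days.
Next gap: 23 days. Tue Jul 2 2002 + 23 days = Thu Jul 25 2002.
Next gap: 27 days. Thu Jul 25 2002 + 27 days = Wed Aug 21 2002.
Next gap: 31 days. Wed Aug 21 2002 + 31 days = Sat Sep 21 2002.
Next gap: 35 days. Sat Sep 21 2002 + 35 days = Sat Oct 26 2002.

Sat Oct 26 2002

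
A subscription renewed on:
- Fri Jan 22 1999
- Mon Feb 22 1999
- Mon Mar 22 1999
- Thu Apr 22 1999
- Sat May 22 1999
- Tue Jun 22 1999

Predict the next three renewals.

Thu Jul 22 1999, Sun Aug 22 1999, Wed Sep 22 1999

Each date is the 22nd; the gaps (31, 28, 31, 30, 31) track the month lengths.
The rule is the 22nd of each month.
Next: July 1999 → Thu Jul 22 1999.
Next: August 1999 → Sun Aug 22 1999.
September 1999: Wed Sep 22 1999.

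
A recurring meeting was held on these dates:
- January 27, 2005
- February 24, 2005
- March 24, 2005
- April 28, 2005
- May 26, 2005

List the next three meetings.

June 23, 2005; July 28, 2005; August 25, 2005

These are Thursdays at 28- or 35-day spacing (28, 28, 35, 28).
The pattern: 4th Thursday of the month.
4th Thursday of June 2005: June 23, 2005.
4th Thursday of July 2005: July 28, 2005.
August 2005 — 4th Thursday is August 25, 2005.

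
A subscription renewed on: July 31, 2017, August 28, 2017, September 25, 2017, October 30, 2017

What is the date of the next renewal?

November 27, 2017

These are Mondays with 28, 28, 35-day gaps.
Each is the final Monday of its month — July 31, 2017 is past the 28th, so '4th Monday' doesn't fit.
November 2017 ends with Monday November 27, 2017.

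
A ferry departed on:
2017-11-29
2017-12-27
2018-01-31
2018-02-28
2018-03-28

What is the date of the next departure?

Every date is a Wednesday; gaps 28, 35, 28, 28 days.
Each is the last Wednesday of its month (at least one falls on the 29th or later, ruling out '4th Wednesday').
Last Wednesday of April 2018: 2018-04-25.

2018-04-25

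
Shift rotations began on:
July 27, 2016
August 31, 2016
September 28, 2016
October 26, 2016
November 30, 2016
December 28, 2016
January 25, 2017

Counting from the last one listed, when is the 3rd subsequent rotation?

Every date is a Wednesday; gaps 35, 28, 28, 35, 28, 28 days.
Each is the last Wednesday of its month (at least one falls on the 29th or later, ruling out '4th Wednesday').
February 2017 ends with Wednesday February 22, 2017.
Last Wednesday of March 2017: March 29, 2017.
April 2017 ends with Wednesday April 26, 2017.

April 26, 2017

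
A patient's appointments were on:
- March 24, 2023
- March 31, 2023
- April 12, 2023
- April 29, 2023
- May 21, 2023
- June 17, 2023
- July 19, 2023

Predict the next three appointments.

August 25, 2023; October 6, 2023; November 22, 2023

Intervals are 7, 12, 17, 22, 27, 32 days — an arithmetic progression with common difference 5.
Next gap: 37 days. July 19, 2023 + 37 days = August 25, 2023.
Next gap: 42 days. August 25, 2023 + 42 days = October 6, 2023.
Next gap: 47 days. October 6, 2023 + 47 days = November 22, 2023.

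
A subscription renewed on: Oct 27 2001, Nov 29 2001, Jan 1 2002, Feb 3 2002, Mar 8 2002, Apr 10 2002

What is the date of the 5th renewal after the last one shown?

Sep 22 2002

The spacing is 33, 33, 33, 33, 33 days — always 33 days.
Apr 10 2002 + 33 days = May 13 2002.
May 13 2002 + 33 days = Jun 15 2002.
Jun 15 2002 + 33 days = Jul 18 2002.
Jul 18 2002 + 33 days = Aug 20 2002.
Aug 20 2002 + 33 days = Sep 22 2002.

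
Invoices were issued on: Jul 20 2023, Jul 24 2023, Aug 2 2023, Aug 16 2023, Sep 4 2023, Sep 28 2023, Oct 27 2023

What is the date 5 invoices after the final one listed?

Jun 3 2024

Intervals are 4, 9, 14, 19, 24, 29 days — an arithmetic progression with common difference 5.
Next gap: 34 days. Oct 27 2023 + 34 days = Nov 30 2023.
Next gap: 39 days. Nov 30 2023 + 39 days = Jan 8 2024.
Next gap: 44 days. Jan 8 2024 + 44 days = Feb 21 2024.
Next gap: 49 days. Feb 21 2024 + 49 days = Apr 10 2024.
Next gap: 54 days. Apr 10 2024 + 54 days = Jun 3 2024.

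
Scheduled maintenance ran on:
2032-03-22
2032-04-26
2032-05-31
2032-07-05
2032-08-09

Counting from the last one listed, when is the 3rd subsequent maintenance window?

2032-11-22

Every event comes 35 days after the last (35, 35, 35, 35).
2032-08-09 + 35 days = 2032-09-13.
2032-09-13 + 35 days = 2032-10-18.
2032-10-18 + 35 days = 2032-11-22.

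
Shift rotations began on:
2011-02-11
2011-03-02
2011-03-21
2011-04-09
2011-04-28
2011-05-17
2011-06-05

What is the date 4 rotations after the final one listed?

2011-08-20

Gaps between consecutive events: 19, 19, 19, 19, 19, 19 days — a constant 19-day interval.
2011-06-05 + 19 days = 2011-06-24.
2011-06-24 + 19 days = 2011-07-13.
2011-07-13 + 19 days = 2011-08-01.
2011-08-01 + 19 days = 2011-08-20.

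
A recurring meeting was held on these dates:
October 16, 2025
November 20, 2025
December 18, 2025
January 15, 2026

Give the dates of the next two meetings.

February 19, 2026; March 19, 2026

Gaps: 35, 28, 28 days — a mix of 28 and 35. Every date is a Thursday.
Each is the 3rd Thursday of its month.
3rd Thursday of February 2026: February 19, 2026.
March 2026 — 3rd Thursday is March 19, 2026.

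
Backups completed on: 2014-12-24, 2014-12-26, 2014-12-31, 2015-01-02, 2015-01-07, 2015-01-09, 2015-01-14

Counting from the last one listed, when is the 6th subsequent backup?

Every event lands on a Wednesday or Friday (gaps cycle 2, 5, 2, 5, 2, 5).
So the schedule is: every Wednesday and Friday.
Next Friday: 2015-01-16.
The following Wednesday is 2015-01-21.
The following Friday is 2015-01-23.
Next Wednesday: 2015-01-28.
The following Friday is 2015-01-30.
The following Wednesday is 2015-02-04.

2015-02-04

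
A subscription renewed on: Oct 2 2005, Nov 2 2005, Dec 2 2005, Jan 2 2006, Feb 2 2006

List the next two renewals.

Gaps: 31, 30, 31, 31 days — not constant. Every event is on the 2nd of the month.
Pattern: the 2nd of each month.
March 2006: Mar 2 2006.
Next: April 2006 → Apr 2 2006.

Mar 2 2006, Apr 2 2006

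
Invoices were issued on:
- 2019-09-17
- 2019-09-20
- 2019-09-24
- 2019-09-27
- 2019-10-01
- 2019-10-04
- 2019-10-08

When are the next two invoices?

2019-10-11, 2019-10-15

Every event lands on a Tuesday or Friday (gaps cycle 3, 4, 3, 4, 3, 4).
So the schedule is: every Tuesday and Friday.
Next Friday: 2019-10-11.
Next Tuesday: 2019-10-15.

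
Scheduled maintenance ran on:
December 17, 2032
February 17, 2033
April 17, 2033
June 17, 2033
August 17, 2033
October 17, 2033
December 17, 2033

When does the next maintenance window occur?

February 17, 2034

Each date is the 17th; the gaps (62, 59, 61, 61, 61, 61) track the month lengths.
The rule is the 17th of every 2 months.
February 2034: February 17, 2034.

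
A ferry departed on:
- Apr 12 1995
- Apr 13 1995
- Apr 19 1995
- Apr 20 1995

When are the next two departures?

Apr 26 1995, Apr 27 1995

The gap pattern 1, 6, 1 repeats every 2 events.
These are the Wednesdays and Thursdays of each week.
Next Wednesday: Apr 26 1995.
Next Thursday: Apr 27 1995.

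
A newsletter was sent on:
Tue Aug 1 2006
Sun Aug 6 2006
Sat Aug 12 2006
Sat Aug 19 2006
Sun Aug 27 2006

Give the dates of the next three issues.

The spacing grows by 1 each time: 5, 6, 7, 8 days.
Next gap: 9 days. Sun Aug 27 2006 + 9 days = Tue Sep 5 2006.
Next gap: 10 days. Tue Sep 5 2006 + 10 days = Fri Sep 15 2006.
Next gap: 11 days. Fri Sep 15 2006 + 11 days = Tue Sep 26 2006.

Tue Sep 5 2006, Fri Sep 15 2006, Tue Sep 26 2006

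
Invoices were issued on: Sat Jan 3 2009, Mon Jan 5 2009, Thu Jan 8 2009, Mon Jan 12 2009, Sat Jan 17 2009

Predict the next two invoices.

Fri Jan 23 2009, Fri Jan 30 2009

The spacing grows by 1 each time: 2, 3, 4, 5 days.
Next gap: 6 days. Sat Jan 17 2009 + 6 days = Fri Jan 23 2009.
Next gap: 7 days. Fri Jan 23 2009 + 7 days = Fri Jan 30 2009.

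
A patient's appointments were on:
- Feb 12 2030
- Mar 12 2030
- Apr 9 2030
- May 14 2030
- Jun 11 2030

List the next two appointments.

Jul 9 2030, Aug 13 2030

All dates are Tuesdays, 28, 28, 35, 28 days apart.
Specifically, the 2nd Tuesday of each month.
2nd Tuesday of July 2030: Jul 9 2030.
2nd Tuesday of August 2030: Aug 13 2030.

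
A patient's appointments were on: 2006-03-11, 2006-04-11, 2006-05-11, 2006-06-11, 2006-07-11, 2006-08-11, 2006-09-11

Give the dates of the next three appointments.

2006-10-11, 2006-11-11, 2006-12-11

Gaps: 31, 30, 31, 30, 31, 31 days — not constant. Every event is on the 11th of the month.
Pattern: the 11th of each month.
Next: October 2006 → 2006-10-11.
November 2006: 2006-11-11.
Next: December 2006 → 2006-12-11.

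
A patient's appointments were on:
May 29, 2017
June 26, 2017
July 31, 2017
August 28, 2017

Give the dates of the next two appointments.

September 25, 2017; October 30, 2017

These are Mondays with 28, 35, 28-day gaps.
Each is the final Monday of its month — May 29, 2017 is past the 28th, so '4th Monday' doesn't fit.
September 2017 ends with Monday September 25, 2017.
October 2017 ends with Monday October 30, 2017.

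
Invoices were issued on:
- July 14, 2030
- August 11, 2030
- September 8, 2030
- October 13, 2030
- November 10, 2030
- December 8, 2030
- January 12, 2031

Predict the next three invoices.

February 9, 2031; March 9, 2031; April 13, 2031

Gaps: 28, 28, 35, 28, 28, 35 days — a mix of 28 and 35. Every date is a Sunday.
Each is the 2nd Sunday of its month.
February 2031 — 2nd Sunday is February 9, 2031.
2nd Sunday of March 2031: March 9, 2031.
April 2031 — 2nd Sunday is April 13, 2031.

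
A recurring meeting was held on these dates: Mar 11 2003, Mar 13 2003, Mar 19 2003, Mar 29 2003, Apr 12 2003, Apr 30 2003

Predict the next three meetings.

May 22 2003, Jun 17 2003, Jul 17 2003

Gaps: 2, 6, 10, 14, 18 days — each gap is 4 larger than the previous one.
Next gap: 22 days. Apr 30 2003 + 22 days = May 22 2003.
Next gap: 26 days. May 22 2003 + 26 days = Jun 17 2003.
Next gap: 30 days. Jun 17 2003 + 30 days = Jul 17 2003.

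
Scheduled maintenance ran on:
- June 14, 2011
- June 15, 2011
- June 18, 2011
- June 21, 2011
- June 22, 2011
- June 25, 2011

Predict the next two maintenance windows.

June 28, 2011; June 29, 2011

Every event lands on a Tuesday or Wednesday or Saturday (gaps cycle 1, 3, 3, 1, 3).
So the schedule is: every Tuesday, Wednesday and Saturday.
The following Tuesday is June 28, 2011.
The following Wednesday is June 29, 2011.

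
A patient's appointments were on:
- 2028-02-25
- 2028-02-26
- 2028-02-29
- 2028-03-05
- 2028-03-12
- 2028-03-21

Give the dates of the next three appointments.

The spacing grows by 2 each time: 1, 3, 5, 7, 9 days.
Next gap: 11 days. 2028-03-21 + 11 days = 2028-04-01.
Next gap: 13 days. 2028-04-01 + 13 days = 2028-04-14.
Next gap: 15 days. 2028-04-14 + 15 days = 2028-04-29.

2028-04-01, 2028-04-14, 2028-04-29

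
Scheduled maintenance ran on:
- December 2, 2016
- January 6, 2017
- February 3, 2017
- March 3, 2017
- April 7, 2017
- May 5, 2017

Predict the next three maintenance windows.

These are Fridays at 28- or 35-day spacing (35, 28, 28, 35, 28).
The pattern: 1st Friday of the month.
1st Friday of June 2017: June 2, 2017.
1st Friday of July 2017: July 7, 2017.
August 2017 — 1st Friday is August 4, 2017.

June 2, 2017; July 7, 2017; August 4, 2017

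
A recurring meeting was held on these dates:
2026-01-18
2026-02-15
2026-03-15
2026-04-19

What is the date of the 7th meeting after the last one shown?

2026-11-15

These are Sundays at 28- or 35-day spacing (28, 28, 35).
The pattern: 3rd Sunday of the month.
3rd Sunday of May 2026: 2026-05-17.
June 2026 — 3rd Sunday is 2026-06-21.
3rd Sunday of July 2026: 2026-07-19.
August 2026 — 3rd Sunday is 2026-08-16.
September 2026 — 3rd Sunday is 2026-09-20.
October 2026 — 3rd Sunday is 2026-10-18.
November 2026 — 3rd Sunday is 2026-11-15.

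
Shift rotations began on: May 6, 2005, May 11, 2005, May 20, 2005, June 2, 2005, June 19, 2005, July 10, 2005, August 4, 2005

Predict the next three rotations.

Intervals are 5, 9, 13, 17, 21, 25 days — an arithmetic progression with common difference 4.
Next gap: 29 days. August 4, 2005 + 29 days = September 2, 2005.
Next gap: 33 days. September 2, 2005 + 33 days = October 5, 2005.
Next gap: 37 days. October 5, 2005 + 37 days = November 11, 2005.

September 2, 2005; October 5, 2005; November 11, 2005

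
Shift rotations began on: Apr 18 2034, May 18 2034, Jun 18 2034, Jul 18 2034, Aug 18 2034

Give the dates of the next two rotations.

Sep 18 2034, Oct 18 2034

Each date is the 18th; the gaps (30, 31, 30, 31) track the month lengths.
The rule is the 18th of each month.
September 2034: Sep 18 2034.
October 2034: Oct 18 2034.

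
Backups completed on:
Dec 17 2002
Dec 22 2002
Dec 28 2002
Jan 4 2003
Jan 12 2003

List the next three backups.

Intervals are 5, 6, 7, 8 days — an arithmetic progression with common difference 1.
Next gap: 9 days. Jan 12 2003 + 9 days = Jan 21 2003.
Next gap: 10 days. Jan 21 2003 + 10 days = Jan 31 2003.
Next gap: 11 days. Jan 31 2003 + 11 days = Feb 11 2003.

Jan 21 2003, Jan 31 2003, Feb 11 2003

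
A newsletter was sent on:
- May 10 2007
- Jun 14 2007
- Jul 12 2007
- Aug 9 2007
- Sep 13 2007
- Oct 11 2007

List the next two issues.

These are Thursdays at 28- or 35-day spacing (35, 28, 28, 35, 28).
The pattern: 2nd Thursday of the month.
2nd Thursday of November 2007: Nov 8 2007.
2nd Thursday of December 2007: Dec 13 2007.

Nov 8 2007, Dec 13 2007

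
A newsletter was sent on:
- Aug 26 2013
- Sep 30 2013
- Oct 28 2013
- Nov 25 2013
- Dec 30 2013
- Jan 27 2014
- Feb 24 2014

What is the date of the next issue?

All Mondays; the gaps (35, 28, 28, 35, 28, 28) vary with month length.
This is the last Monday of each month.
Last Monday of March 2014: Mar 31 2014.

Mar 31 2014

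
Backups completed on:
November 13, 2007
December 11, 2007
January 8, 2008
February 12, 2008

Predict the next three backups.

All dates are Tuesdays, 28, 28, 35 days apart.
Specifically, the 2nd Tuesday of each month.
March 2008 — 2nd Tuesday is March 11, 2008.
April 2008 — 2nd Tuesday is April 8, 2008.
May 2008 — 2nd Tuesday is May 13, 2008.

March 11, 2008; April 8, 2008; May 13, 2008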